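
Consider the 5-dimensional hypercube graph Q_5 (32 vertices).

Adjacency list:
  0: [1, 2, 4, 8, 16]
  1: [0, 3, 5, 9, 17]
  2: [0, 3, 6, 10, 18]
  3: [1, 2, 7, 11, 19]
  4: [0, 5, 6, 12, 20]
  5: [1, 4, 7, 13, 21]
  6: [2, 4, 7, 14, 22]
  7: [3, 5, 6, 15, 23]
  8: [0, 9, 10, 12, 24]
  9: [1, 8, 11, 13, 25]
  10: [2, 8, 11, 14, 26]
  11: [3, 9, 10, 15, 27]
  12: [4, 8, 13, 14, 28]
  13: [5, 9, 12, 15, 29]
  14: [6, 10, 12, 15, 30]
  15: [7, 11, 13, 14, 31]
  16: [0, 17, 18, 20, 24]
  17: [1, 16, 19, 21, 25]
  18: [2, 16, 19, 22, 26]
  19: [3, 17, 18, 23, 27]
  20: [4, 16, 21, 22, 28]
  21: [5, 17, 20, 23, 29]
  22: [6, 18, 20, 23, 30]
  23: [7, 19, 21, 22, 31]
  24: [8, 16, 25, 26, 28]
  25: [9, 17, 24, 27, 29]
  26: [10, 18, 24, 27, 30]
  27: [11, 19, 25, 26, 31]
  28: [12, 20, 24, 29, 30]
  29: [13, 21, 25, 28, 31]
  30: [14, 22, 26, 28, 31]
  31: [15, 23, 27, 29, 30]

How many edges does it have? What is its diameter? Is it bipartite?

The 5-dimensional hypercube Q_5 has 32 vertices and each vertex has degree 5.
Total edges = 32 * 5 / 2 = 80.
Diameter = 5 (max Hamming distance between binary labels).
Hypercubes are bipartite (partition by parity of binary representation).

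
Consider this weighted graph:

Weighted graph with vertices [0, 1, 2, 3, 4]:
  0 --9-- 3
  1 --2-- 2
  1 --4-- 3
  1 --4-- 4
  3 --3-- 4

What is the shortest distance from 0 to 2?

Using Dijkstra's algorithm from vertex 0:
Shortest path: 0 -> 3 -> 1 -> 2
Total weight: 9 + 4 + 2 = 15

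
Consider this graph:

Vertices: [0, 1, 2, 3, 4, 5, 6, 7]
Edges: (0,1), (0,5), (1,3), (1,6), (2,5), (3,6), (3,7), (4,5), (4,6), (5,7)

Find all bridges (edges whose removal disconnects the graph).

A bridge is an edge whose removal increases the number of connected components.
Bridges found: (2,5)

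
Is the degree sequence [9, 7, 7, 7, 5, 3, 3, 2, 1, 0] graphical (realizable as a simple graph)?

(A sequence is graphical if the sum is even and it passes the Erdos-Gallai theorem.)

Sum of degrees = 44. Sum is even but fails Erdos-Gallai. The sequence is NOT graphical.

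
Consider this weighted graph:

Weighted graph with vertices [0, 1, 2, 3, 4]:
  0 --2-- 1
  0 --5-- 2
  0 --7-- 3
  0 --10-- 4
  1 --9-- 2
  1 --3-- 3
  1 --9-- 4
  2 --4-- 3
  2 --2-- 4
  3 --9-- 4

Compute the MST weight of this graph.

Applying Kruskal's algorithm (sort edges by weight, add if no cycle):
  Add (0,1) w=2
  Add (2,4) w=2
  Add (1,3) w=3
  Add (2,3) w=4
  Skip (0,2) w=5 (creates cycle)
  Skip (0,3) w=7 (creates cycle)
  Skip (1,2) w=9 (creates cycle)
  Skip (1,4) w=9 (creates cycle)
  Skip (3,4) w=9 (creates cycle)
  Skip (0,4) w=10 (creates cycle)
MST weight = 11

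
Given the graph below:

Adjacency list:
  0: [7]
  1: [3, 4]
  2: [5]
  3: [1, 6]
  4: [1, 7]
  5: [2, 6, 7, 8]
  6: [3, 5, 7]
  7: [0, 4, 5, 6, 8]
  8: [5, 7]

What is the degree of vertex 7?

Vertex 7 has neighbors [0, 4, 5, 6, 8], so deg(7) = 5.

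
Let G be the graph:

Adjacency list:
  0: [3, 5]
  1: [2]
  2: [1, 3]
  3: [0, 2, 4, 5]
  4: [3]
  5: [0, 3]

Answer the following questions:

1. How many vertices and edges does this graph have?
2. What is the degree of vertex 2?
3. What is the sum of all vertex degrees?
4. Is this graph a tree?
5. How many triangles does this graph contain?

Count: 6 vertices, 6 edges.
Vertex 2 has neighbors [1, 3], degree = 2.
Handshaking lemma: 2 * 6 = 12.
A tree on 6 vertices has 5 edges. This graph has 6 edges (1 extra). Not a tree.
Number of triangles = 1.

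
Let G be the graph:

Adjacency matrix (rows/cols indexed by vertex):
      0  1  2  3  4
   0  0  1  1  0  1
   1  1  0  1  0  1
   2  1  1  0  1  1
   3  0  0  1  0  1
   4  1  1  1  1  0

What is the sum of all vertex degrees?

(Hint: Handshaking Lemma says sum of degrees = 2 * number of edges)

Count edges: 8 edges.
By Handshaking Lemma: sum of degrees = 2 * 8 = 16.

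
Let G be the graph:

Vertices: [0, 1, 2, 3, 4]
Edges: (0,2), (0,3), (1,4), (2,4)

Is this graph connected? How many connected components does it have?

Checking connectivity: the graph has 1 connected component(s).
All vertices are reachable from each other. The graph IS connected.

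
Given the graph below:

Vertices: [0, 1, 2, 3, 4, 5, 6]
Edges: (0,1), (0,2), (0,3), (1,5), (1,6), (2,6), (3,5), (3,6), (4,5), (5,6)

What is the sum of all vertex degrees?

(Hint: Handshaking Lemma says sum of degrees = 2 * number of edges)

Count edges: 10 edges.
By Handshaking Lemma: sum of degrees = 2 * 10 = 20.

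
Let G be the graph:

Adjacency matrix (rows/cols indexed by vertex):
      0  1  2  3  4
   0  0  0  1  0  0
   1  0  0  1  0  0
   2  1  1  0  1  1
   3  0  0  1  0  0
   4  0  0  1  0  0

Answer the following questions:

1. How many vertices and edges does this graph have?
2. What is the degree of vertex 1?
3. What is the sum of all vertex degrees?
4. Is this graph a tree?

Count: 5 vertices, 4 edges.
Vertex 1 has neighbors [2], degree = 1.
Handshaking lemma: 2 * 4 = 8.
A graph is a tree iff it is connected and has exactly n-1 edges. This graph is connected (all 5 vertices in one component) and has 5-1 = 4 edges. It is a tree.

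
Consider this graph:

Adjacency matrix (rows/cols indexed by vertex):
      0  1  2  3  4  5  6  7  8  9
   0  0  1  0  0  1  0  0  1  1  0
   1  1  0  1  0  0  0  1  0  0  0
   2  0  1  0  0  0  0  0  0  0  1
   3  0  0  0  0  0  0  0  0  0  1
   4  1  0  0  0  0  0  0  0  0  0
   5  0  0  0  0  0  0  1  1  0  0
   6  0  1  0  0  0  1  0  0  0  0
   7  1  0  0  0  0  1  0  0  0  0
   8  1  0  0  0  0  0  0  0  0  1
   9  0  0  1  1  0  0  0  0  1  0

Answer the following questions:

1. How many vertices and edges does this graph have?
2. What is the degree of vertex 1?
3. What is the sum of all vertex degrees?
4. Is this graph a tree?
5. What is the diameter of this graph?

Count: 10 vertices, 11 edges.
Vertex 1 has neighbors [0, 2, 6], degree = 3.
Handshaking lemma: 2 * 11 = 22.
A tree on 10 vertices has 9 edges. This graph has 11 edges (2 extra). Not a tree.
Diameter (longest shortest path) = 5.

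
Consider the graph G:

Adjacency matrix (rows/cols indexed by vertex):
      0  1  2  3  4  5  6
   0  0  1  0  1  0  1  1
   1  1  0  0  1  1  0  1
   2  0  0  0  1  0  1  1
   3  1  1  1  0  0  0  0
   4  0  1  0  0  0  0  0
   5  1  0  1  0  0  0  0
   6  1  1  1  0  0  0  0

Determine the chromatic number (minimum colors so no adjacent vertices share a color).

The graph has a maximum clique of size 3 (lower bound on chromatic number).
A valid 3-coloring: {0: 0, 1: 1, 2: 0, 3: 2, 4: 0, 5: 1, 6: 2}.
Chromatic number = 3.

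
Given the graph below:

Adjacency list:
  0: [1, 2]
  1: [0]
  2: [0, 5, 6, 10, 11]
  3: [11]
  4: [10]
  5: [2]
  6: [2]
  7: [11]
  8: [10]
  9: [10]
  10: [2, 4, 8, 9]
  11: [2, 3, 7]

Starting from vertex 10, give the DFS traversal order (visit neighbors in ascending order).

DFS from vertex 10 (neighbors processed in ascending order):
Visit order: 10, 2, 0, 1, 5, 6, 11, 3, 7, 4, 8, 9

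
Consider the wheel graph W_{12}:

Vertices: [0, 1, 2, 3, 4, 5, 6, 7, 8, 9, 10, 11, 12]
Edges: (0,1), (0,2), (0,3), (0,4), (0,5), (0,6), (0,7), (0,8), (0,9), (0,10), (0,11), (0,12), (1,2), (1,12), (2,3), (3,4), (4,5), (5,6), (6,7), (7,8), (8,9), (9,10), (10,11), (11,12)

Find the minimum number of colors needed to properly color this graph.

W_{12} = C_{12} plus a hub adjacent to every cycle vertex.
The outer cycle needs 2 colors (even cycle); the hub is adjacent to all of them so needs a fresh color.
Chromatic number = 2 + 1 = 3.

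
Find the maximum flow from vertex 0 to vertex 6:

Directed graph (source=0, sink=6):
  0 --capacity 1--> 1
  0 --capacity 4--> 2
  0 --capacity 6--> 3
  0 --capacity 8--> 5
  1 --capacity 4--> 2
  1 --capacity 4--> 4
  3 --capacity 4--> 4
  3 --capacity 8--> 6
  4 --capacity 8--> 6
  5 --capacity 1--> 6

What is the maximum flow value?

Computing max flow:
  Flow on (0->1): 1/1
  Flow on (0->3): 6/6
  Flow on (0->5): 1/8
  Flow on (1->4): 1/4
  Flow on (3->6): 6/8
  Flow on (4->6): 1/8
  Flow on (5->6): 1/1
Maximum flow = 8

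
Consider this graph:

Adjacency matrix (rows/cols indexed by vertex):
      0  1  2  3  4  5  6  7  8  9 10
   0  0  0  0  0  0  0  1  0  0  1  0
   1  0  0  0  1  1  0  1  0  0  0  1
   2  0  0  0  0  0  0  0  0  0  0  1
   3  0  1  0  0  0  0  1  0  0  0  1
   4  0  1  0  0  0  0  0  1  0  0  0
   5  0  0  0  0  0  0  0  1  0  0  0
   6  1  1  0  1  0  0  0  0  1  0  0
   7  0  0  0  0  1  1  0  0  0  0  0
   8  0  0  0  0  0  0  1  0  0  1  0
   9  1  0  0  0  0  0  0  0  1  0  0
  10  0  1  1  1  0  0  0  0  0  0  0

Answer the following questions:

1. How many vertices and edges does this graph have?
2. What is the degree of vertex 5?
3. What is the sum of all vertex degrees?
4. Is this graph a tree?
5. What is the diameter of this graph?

Count: 11 vertices, 13 edges.
Vertex 5 has neighbors [7], degree = 1.
Handshaking lemma: 2 * 13 = 26.
A tree on 11 vertices has 10 edges. This graph has 13 edges (3 extra). Not a tree.
Diameter (longest shortest path) = 6.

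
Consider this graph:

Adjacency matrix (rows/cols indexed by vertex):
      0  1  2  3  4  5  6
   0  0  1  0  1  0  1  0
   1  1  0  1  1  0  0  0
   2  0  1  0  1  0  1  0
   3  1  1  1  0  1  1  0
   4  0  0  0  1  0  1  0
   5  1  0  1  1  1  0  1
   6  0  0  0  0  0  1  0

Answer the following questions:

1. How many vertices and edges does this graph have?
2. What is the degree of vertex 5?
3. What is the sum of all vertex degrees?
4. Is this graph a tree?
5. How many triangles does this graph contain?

Count: 7 vertices, 11 edges.
Vertex 5 has neighbors [0, 2, 3, 4, 6], degree = 5.
Handshaking lemma: 2 * 11 = 22.
A tree on 7 vertices has 6 edges. This graph has 11 edges (5 extra). Not a tree.
Number of triangles = 5.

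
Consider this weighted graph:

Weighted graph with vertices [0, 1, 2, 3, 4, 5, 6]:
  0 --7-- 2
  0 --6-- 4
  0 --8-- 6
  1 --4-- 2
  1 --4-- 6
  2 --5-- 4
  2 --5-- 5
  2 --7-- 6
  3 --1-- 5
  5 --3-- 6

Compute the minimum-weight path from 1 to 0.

Using Dijkstra's algorithm from vertex 1:
Shortest path: 1 -> 2 -> 0
Total weight: 4 + 7 = 11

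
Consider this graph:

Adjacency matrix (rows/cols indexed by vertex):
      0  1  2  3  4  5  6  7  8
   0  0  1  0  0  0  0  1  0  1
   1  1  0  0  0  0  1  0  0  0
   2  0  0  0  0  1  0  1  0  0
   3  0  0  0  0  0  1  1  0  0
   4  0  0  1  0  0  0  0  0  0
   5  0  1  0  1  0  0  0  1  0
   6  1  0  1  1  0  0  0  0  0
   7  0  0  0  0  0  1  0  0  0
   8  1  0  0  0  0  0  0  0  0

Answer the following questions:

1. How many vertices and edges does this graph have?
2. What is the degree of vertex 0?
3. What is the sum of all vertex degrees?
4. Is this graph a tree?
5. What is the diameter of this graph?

Count: 9 vertices, 9 edges.
Vertex 0 has neighbors [1, 6, 8], degree = 3.
Handshaking lemma: 2 * 9 = 18.
A tree on 9 vertices has 8 edges. This graph has 9 edges (1 extra). Not a tree.
Diameter (longest shortest path) = 5.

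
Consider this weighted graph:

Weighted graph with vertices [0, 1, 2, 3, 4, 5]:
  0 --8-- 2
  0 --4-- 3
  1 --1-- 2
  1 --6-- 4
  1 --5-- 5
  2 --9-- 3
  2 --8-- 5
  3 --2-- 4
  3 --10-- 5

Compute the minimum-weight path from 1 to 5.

Using Dijkstra's algorithm from vertex 1:
Shortest path: 1 -> 5
Total weight: 5 = 5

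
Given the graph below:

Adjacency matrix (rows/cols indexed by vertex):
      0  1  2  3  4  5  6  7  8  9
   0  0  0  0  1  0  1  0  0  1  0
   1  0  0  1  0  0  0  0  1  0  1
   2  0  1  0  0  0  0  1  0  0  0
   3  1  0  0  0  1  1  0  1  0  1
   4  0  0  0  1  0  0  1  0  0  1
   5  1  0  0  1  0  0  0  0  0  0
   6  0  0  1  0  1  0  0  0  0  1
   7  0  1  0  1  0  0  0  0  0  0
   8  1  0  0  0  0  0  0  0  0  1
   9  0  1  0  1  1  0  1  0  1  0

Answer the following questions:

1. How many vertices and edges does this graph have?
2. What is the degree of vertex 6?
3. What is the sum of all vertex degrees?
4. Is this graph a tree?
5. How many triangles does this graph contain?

Count: 10 vertices, 15 edges.
Vertex 6 has neighbors [2, 4, 9], degree = 3.
Handshaking lemma: 2 * 15 = 30.
A tree on 10 vertices has 9 edges. This graph has 15 edges (6 extra). Not a tree.
Number of triangles = 3.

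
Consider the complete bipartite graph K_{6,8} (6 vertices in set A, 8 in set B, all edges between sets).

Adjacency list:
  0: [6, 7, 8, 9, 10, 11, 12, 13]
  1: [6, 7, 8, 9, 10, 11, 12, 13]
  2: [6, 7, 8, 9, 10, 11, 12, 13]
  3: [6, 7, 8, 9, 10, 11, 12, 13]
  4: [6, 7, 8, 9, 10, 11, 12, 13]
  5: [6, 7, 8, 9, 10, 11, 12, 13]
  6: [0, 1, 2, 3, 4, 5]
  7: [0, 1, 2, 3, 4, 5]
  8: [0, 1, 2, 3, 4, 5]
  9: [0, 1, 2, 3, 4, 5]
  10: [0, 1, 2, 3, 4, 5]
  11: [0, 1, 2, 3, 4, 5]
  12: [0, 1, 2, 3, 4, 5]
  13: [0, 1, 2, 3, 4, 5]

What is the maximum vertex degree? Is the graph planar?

Set-A vertices have degree 8; set-B vertices have degree 6. Maximum degree = max(6,8) = 8.
K_{6,8} contains K_{3,3} as a subgraph (since both sides have >= 3 vertices); by Kuratowski's theorem it is not planar.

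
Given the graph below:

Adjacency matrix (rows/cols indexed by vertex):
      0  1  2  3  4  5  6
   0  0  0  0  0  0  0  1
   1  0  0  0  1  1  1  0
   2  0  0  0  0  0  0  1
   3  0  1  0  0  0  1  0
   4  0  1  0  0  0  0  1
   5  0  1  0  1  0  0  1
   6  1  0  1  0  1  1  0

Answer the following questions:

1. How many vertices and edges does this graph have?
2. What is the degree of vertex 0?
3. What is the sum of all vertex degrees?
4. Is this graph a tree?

Count: 7 vertices, 8 edges.
Vertex 0 has neighbors [6], degree = 1.
Handshaking lemma: 2 * 8 = 16.
A tree on 7 vertices has 6 edges. This graph has 8 edges (2 extra). Not a tree.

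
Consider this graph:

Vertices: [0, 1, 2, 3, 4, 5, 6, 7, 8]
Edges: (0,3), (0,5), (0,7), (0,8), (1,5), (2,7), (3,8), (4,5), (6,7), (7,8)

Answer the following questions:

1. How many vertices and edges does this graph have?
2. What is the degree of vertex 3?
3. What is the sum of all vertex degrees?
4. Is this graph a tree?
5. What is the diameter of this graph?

Count: 9 vertices, 10 edges.
Vertex 3 has neighbors [0, 8], degree = 2.
Handshaking lemma: 2 * 10 = 20.
A tree on 9 vertices has 8 edges. This graph has 10 edges (2 extra). Not a tree.
Diameter (longest shortest path) = 4.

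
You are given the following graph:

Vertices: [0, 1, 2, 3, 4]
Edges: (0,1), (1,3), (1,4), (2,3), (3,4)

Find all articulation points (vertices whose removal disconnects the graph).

An articulation point is a vertex whose removal disconnects the graph.
Articulation points: [1, 3]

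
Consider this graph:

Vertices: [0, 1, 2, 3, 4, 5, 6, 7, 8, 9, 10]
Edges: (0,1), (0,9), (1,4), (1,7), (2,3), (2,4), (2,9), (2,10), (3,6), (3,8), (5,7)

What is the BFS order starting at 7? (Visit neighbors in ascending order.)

BFS from vertex 7 (neighbors processed in ascending order):
Visit order: 7, 1, 5, 0, 4, 9, 2, 3, 10, 6, 8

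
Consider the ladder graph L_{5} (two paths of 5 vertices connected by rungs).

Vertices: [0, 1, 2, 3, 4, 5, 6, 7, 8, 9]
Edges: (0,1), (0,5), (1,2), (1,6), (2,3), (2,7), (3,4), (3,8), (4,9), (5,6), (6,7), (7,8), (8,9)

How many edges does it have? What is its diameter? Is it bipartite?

Ladder graph L_{5}: 5 rungs + 2 * (5-1) path edges = 5 + 8 = 13 edges.
Diameter = 5.
Ladder graphs are bipartite (alternating coloring along each path).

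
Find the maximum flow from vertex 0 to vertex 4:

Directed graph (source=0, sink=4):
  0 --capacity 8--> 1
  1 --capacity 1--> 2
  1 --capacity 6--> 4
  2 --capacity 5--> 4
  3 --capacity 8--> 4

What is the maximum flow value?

Computing max flow:
  Flow on (0->1): 7/8
  Flow on (1->2): 1/1
  Flow on (1->4): 6/6
  Flow on (2->4): 1/5
Maximum flow = 7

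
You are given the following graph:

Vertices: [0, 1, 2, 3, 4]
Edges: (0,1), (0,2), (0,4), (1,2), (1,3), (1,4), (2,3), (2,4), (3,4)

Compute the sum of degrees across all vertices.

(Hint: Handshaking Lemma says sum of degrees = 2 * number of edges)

Count edges: 9 edges.
By Handshaking Lemma: sum of degrees = 2 * 9 = 18.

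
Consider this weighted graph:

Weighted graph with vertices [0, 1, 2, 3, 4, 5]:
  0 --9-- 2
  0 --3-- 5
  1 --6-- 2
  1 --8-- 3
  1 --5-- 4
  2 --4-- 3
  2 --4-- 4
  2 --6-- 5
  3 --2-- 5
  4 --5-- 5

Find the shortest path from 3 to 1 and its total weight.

Using Dijkstra's algorithm from vertex 3:
Shortest path: 3 -> 1
Total weight: 8 = 8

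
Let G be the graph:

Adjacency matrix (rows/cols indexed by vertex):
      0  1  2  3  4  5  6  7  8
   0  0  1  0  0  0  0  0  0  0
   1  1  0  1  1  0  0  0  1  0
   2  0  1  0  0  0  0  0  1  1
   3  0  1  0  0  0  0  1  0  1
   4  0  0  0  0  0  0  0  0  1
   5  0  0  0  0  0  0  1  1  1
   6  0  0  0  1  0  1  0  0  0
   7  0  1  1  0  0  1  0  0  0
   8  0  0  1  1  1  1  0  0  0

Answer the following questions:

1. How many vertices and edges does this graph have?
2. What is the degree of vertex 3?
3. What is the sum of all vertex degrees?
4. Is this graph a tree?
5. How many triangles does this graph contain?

Count: 9 vertices, 12 edges.
Vertex 3 has neighbors [1, 6, 8], degree = 3.
Handshaking lemma: 2 * 12 = 24.
A tree on 9 vertices has 8 edges. This graph has 12 edges (4 extra). Not a tree.
Number of triangles = 1.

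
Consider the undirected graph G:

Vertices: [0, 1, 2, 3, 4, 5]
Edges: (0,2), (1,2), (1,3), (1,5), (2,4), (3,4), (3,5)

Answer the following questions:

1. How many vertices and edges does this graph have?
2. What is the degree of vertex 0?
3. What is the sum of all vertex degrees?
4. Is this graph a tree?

Count: 6 vertices, 7 edges.
Vertex 0 has neighbors [2], degree = 1.
Handshaking lemma: 2 * 7 = 14.
A tree on 6 vertices has 5 edges. This graph has 7 edges (2 extra). Not a tree.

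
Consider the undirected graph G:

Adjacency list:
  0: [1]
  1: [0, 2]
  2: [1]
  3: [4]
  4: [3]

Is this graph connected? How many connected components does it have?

Checking connectivity: the graph has 2 connected component(s).
Components: [[0, 1, 2], [3, 4]]. The graph is NOT connected.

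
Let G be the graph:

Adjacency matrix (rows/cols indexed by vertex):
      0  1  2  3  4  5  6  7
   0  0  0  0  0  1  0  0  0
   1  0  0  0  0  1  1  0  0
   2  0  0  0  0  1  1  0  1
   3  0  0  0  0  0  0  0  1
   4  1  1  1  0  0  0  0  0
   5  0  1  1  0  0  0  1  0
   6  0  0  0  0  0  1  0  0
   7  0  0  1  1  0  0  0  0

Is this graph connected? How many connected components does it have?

Checking connectivity: the graph has 1 connected component(s).
All vertices are reachable from each other. The graph IS connected.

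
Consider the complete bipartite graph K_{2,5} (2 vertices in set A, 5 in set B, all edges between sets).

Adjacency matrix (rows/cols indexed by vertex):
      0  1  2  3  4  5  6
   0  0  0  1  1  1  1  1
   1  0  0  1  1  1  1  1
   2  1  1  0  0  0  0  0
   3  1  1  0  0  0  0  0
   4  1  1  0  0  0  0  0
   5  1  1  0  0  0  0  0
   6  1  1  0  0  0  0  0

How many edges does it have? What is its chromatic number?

K_{2,5} has 2 * 5 = 10 edges.
Bipartite graphs have chromatic number 2 (color each partition differently).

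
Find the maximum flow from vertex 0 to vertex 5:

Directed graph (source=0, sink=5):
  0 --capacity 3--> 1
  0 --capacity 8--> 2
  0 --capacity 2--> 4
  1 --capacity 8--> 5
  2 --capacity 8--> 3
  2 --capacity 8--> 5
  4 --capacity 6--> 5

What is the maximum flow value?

Computing max flow:
  Flow on (0->1): 3/3
  Flow on (0->2): 8/8
  Flow on (0->4): 2/2
  Flow on (1->5): 3/8
  Flow on (2->5): 8/8
  Flow on (4->5): 2/6
Maximum flow = 13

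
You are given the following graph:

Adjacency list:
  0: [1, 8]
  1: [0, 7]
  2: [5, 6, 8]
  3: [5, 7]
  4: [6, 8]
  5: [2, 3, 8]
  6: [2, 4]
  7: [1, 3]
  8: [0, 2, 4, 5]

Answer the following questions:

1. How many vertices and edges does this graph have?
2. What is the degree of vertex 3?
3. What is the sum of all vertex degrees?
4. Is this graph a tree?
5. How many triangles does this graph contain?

Count: 9 vertices, 11 edges.
Vertex 3 has neighbors [5, 7], degree = 2.
Handshaking lemma: 2 * 11 = 22.
A tree on 9 vertices has 8 edges. This graph has 11 edges (3 extra). Not a tree.
Number of triangles = 1.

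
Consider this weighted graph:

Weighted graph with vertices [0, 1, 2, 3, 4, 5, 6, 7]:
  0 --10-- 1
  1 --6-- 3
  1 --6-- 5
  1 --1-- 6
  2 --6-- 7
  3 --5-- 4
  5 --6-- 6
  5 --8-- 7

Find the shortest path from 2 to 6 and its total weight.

Using Dijkstra's algorithm from vertex 2:
Shortest path: 2 -> 7 -> 5 -> 6
Total weight: 6 + 8 + 6 = 20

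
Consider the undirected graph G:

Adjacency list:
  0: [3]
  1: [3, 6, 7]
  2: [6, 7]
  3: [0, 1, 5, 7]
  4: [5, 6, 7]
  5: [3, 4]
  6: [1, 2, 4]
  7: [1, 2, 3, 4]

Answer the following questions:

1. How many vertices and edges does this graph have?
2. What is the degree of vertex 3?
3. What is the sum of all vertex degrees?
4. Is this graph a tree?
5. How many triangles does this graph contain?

Count: 8 vertices, 11 edges.
Vertex 3 has neighbors [0, 1, 5, 7], degree = 4.
Handshaking lemma: 2 * 11 = 22.
A tree on 8 vertices has 7 edges. This graph has 11 edges (4 extra). Not a tree.
Number of triangles = 1.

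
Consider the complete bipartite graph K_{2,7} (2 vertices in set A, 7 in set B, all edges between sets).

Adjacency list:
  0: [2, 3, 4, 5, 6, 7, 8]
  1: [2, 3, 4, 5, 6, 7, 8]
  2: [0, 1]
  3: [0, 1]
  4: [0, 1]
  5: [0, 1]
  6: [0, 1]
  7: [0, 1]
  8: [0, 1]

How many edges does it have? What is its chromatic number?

K_{2,7} has 2 * 7 = 14 edges.
Bipartite graphs have chromatic number 2 (color each partition differently).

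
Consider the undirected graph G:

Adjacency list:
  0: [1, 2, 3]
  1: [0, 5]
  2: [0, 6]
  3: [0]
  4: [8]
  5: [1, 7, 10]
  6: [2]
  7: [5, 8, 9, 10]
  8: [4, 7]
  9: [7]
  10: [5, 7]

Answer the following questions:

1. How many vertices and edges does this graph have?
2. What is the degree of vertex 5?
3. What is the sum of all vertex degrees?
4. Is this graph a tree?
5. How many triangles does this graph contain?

Count: 11 vertices, 11 edges.
Vertex 5 has neighbors [1, 7, 10], degree = 3.
Handshaking lemma: 2 * 11 = 22.
A tree on 11 vertices has 10 edges. This graph has 11 edges (1 extra). Not a tree.
Number of triangles = 1.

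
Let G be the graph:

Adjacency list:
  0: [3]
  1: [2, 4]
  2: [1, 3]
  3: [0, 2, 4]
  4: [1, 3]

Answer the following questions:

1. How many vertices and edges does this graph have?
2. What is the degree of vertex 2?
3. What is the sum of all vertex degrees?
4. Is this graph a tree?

Count: 5 vertices, 5 edges.
Vertex 2 has neighbors [1, 3], degree = 2.
Handshaking lemma: 2 * 5 = 10.
A tree on 5 vertices has 4 edges. This graph has 5 edges (1 extra). Not a tree.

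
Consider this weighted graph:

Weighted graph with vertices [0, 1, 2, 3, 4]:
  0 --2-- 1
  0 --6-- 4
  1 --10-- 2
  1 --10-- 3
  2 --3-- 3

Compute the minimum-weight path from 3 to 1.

Using Dijkstra's algorithm from vertex 3:
Shortest path: 3 -> 1
Total weight: 10 = 10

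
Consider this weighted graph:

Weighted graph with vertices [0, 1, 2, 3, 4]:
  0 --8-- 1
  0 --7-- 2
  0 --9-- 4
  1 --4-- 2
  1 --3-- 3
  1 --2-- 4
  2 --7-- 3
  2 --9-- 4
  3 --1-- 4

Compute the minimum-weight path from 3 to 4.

Using Dijkstra's algorithm from vertex 3:
Shortest path: 3 -> 4
Total weight: 1 = 1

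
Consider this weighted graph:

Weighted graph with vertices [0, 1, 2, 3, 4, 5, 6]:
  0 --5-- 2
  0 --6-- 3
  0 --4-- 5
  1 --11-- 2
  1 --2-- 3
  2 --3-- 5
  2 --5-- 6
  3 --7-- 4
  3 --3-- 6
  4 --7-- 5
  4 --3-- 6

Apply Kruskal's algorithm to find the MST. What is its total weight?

Applying Kruskal's algorithm (sort edges by weight, add if no cycle):
  Add (1,3) w=2
  Add (2,5) w=3
  Add (3,6) w=3
  Add (4,6) w=3
  Add (0,5) w=4
  Skip (0,2) w=5 (creates cycle)
  Add (2,6) w=5
  Skip (0,3) w=6 (creates cycle)
  Skip (3,4) w=7 (creates cycle)
  Skip (4,5) w=7 (creates cycle)
  Skip (1,2) w=11 (creates cycle)
MST weight = 20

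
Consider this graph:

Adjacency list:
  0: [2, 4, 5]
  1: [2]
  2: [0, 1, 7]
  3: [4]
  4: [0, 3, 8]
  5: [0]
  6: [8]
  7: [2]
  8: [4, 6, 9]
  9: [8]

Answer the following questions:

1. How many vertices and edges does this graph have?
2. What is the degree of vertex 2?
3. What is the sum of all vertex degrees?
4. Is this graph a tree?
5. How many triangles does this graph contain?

Count: 10 vertices, 9 edges.
Vertex 2 has neighbors [0, 1, 7], degree = 3.
Handshaking lemma: 2 * 9 = 18.
A graph is a tree iff it is connected and has exactly n-1 edges. This graph is connected (all 10 vertices in one component) and has 10-1 = 9 edges. It is a tree.
Number of triangles = 0.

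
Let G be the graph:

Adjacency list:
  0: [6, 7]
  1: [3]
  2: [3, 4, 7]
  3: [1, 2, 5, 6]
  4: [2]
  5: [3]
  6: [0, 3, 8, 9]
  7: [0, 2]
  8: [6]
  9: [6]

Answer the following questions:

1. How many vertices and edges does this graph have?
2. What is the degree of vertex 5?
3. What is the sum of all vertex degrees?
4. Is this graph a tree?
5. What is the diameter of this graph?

Count: 10 vertices, 10 edges.
Vertex 5 has neighbors [3], degree = 1.
Handshaking lemma: 2 * 10 = 20.
A tree on 10 vertices has 9 edges. This graph has 10 edges (1 extra). Not a tree.
Diameter (longest shortest path) = 4.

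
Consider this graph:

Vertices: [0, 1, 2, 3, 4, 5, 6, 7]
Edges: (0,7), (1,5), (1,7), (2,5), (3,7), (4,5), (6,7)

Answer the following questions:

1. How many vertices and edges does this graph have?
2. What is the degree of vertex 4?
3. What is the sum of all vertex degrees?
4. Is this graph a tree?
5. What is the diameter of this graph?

Count: 8 vertices, 7 edges.
Vertex 4 has neighbors [5], degree = 1.
Handshaking lemma: 2 * 7 = 14.
A graph is a tree iff it is connected and has exactly n-1 edges. This graph is connected (all 8 vertices in one component) and has 8-1 = 7 edges. It is a tree.
Diameter (longest shortest path) = 4.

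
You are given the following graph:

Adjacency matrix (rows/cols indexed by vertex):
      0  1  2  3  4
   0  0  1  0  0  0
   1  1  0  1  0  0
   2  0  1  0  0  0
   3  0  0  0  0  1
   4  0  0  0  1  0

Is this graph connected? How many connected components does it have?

Checking connectivity: the graph has 2 connected component(s).
Components: [[0, 1, 2], [3, 4]]. The graph is NOT connected.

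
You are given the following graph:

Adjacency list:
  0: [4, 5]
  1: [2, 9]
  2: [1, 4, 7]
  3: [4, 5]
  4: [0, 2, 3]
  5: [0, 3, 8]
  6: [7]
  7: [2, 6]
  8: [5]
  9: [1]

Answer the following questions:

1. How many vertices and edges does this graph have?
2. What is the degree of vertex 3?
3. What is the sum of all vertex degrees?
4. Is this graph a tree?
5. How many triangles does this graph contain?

Count: 10 vertices, 10 edges.
Vertex 3 has neighbors [4, 5], degree = 2.
Handshaking lemma: 2 * 10 = 20.
A tree on 10 vertices has 9 edges. This graph has 10 edges (1 extra). Not a tree.
Number of triangles = 0.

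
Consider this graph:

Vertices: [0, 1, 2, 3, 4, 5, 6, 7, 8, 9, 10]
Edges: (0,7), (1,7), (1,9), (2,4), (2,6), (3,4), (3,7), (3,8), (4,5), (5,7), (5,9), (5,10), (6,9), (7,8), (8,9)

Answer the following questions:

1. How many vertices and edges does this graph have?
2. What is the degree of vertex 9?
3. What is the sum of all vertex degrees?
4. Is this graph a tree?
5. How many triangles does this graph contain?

Count: 11 vertices, 15 edges.
Vertex 9 has neighbors [1, 5, 6, 8], degree = 4.
Handshaking lemma: 2 * 15 = 30.
A tree on 11 vertices has 10 edges. This graph has 15 edges (5 extra). Not a tree.
Number of triangles = 1.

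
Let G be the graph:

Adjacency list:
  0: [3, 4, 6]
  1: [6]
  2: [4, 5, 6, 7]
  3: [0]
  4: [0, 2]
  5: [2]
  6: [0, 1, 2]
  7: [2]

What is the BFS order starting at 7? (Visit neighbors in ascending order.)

BFS from vertex 7 (neighbors processed in ascending order):
Visit order: 7, 2, 4, 5, 6, 0, 1, 3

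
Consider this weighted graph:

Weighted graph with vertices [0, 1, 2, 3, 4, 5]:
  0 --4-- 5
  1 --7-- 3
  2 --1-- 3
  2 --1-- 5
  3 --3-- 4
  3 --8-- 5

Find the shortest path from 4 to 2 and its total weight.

Using Dijkstra's algorithm from vertex 4:
Shortest path: 4 -> 3 -> 2
Total weight: 3 + 1 = 4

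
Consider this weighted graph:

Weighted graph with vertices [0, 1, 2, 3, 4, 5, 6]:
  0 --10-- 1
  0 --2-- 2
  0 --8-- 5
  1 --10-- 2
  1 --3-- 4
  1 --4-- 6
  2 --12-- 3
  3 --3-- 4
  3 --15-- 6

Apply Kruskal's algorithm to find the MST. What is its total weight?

Applying Kruskal's algorithm (sort edges by weight, add if no cycle):
  Add (0,2) w=2
  Add (1,4) w=3
  Add (3,4) w=3
  Add (1,6) w=4
  Add (0,5) w=8
  Add (0,1) w=10
  Skip (1,2) w=10 (creates cycle)
  Skip (2,3) w=12 (creates cycle)
  Skip (3,6) w=15 (creates cycle)
MST weight = 30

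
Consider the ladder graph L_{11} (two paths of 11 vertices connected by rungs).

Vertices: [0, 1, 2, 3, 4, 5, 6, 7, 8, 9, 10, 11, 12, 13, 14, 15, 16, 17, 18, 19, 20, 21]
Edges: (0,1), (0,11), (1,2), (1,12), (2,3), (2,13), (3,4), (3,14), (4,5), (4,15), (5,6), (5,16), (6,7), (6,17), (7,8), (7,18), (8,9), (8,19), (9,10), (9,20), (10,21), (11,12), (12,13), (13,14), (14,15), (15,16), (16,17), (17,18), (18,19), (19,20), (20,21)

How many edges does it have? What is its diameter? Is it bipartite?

Ladder graph L_{11}: 11 rungs + 2 * (11-1) path edges = 11 + 20 = 31 edges.
Diameter = 11.
Ladder graphs are bipartite (alternating coloring along each path).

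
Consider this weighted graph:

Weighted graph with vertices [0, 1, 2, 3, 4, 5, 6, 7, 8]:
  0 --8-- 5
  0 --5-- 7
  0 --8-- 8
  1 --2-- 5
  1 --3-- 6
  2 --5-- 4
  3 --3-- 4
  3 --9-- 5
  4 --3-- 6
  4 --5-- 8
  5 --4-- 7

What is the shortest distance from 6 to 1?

Using Dijkstra's algorithm from vertex 6:
Shortest path: 6 -> 1
Total weight: 3 = 3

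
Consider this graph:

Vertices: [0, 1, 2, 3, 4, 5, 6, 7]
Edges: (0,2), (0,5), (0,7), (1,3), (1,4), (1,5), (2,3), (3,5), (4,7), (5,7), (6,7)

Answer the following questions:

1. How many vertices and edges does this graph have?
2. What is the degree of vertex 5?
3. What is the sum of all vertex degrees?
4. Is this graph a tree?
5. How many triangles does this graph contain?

Count: 8 vertices, 11 edges.
Vertex 5 has neighbors [0, 1, 3, 7], degree = 4.
Handshaking lemma: 2 * 11 = 22.
A tree on 8 vertices has 7 edges. This graph has 11 edges (4 extra). Not a tree.
Number of triangles = 2.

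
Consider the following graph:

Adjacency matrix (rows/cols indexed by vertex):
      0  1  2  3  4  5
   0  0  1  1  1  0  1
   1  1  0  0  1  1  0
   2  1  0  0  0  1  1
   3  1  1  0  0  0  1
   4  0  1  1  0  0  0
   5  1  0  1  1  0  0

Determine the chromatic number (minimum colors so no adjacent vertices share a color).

The graph has a maximum clique of size 3 (lower bound on chromatic number).
A valid 3-coloring: {0: 0, 1: 1, 2: 2, 3: 2, 4: 0, 5: 1}.
Chromatic number = 3.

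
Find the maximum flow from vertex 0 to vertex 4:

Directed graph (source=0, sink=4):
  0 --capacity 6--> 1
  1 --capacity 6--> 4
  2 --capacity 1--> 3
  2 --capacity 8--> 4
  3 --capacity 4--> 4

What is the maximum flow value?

Computing max flow:
  Flow on (0->1): 6/6
  Flow on (1->4): 6/6
Maximum flow = 6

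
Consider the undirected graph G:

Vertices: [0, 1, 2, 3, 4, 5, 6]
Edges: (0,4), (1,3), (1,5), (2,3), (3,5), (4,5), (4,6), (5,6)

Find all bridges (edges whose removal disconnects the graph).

A bridge is an edge whose removal increases the number of connected components.
Bridges found: (0,4), (2,3)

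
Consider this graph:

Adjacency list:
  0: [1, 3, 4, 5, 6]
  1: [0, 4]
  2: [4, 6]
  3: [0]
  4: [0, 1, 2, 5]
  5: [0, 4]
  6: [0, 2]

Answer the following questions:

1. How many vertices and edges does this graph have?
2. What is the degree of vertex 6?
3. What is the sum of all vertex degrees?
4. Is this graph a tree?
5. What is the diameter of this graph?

Count: 7 vertices, 9 edges.
Vertex 6 has neighbors [0, 2], degree = 2.
Handshaking lemma: 2 * 9 = 18.
A tree on 7 vertices has 6 edges. This graph has 9 edges (3 extra). Not a tree.
Diameter (longest shortest path) = 3.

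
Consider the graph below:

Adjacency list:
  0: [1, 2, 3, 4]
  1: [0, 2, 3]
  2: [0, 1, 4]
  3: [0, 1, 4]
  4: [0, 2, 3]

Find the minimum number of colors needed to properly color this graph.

The graph has a maximum clique of size 3 (lower bound on chromatic number).
A valid 3-coloring: {0: 0, 1: 1, 2: 2, 3: 2, 4: 1}.
Chromatic number = 3.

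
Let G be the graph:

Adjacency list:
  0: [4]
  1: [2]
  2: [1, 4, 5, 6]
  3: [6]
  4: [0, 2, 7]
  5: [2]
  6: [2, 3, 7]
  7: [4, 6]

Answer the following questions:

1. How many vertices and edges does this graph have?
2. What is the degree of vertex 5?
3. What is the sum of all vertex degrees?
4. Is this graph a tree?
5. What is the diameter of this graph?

Count: 8 vertices, 8 edges.
Vertex 5 has neighbors [2], degree = 1.
Handshaking lemma: 2 * 8 = 16.
A tree on 8 vertices has 7 edges. This graph has 8 edges (1 extra). Not a tree.
Diameter (longest shortest path) = 4.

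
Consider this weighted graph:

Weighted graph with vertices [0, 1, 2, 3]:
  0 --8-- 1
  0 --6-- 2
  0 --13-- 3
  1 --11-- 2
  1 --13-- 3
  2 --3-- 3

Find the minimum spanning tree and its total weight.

Applying Kruskal's algorithm (sort edges by weight, add if no cycle):
  Add (2,3) w=3
  Add (0,2) w=6
  Add (0,1) w=8
  Skip (1,2) w=11 (creates cycle)
  Skip (0,3) w=13 (creates cycle)
  Skip (1,3) w=13 (creates cycle)
MST weight = 17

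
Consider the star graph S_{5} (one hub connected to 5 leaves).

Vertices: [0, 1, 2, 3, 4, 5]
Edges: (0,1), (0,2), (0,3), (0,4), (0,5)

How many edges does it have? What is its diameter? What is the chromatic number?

Star graph S_{5}: the hub connects to all 5 leaves.
Edges = 5.
Diameter = 2 (any leaf to hub is 1, leaf to leaf through hub is 2).
Star graphs are bipartite (hub vs leaves), so chromatic number = 2.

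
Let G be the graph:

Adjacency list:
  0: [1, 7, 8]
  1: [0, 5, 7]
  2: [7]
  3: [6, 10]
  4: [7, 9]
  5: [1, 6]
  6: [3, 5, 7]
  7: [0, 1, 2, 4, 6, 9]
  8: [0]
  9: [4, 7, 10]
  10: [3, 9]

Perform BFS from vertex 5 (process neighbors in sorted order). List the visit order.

BFS from vertex 5 (neighbors processed in ascending order):
Visit order: 5, 1, 6, 0, 7, 3, 8, 2, 4, 9, 10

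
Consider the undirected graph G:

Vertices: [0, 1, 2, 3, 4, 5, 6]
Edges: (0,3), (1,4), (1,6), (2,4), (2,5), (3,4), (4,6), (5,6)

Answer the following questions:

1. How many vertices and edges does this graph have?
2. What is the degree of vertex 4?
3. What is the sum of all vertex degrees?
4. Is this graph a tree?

Count: 7 vertices, 8 edges.
Vertex 4 has neighbors [1, 2, 3, 6], degree = 4.
Handshaking lemma: 2 * 8 = 16.
A tree on 7 vertices has 6 edges. This graph has 8 edges (2 extra). Not a tree.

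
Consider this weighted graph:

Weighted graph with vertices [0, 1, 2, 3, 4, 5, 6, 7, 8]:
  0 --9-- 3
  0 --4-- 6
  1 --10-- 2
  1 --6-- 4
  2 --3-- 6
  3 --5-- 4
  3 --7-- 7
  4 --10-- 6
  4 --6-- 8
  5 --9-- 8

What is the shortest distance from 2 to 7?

Using Dijkstra's algorithm from vertex 2:
Shortest path: 2 -> 6 -> 0 -> 3 -> 7
Total weight: 3 + 4 + 9 + 7 = 23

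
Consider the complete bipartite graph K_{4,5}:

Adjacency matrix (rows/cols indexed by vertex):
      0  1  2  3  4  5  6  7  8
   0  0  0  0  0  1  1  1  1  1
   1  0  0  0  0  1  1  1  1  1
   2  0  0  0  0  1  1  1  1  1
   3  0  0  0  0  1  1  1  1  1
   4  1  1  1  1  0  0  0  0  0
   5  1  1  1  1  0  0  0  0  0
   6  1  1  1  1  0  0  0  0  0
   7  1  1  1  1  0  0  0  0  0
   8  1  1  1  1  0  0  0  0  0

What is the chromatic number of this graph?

K_{4,5} is bipartite: vertices split into two independent sets of size 4 and 5.
Color one set 0, the other 1. No adjacent vertices share a color.
Chromatic number = 2.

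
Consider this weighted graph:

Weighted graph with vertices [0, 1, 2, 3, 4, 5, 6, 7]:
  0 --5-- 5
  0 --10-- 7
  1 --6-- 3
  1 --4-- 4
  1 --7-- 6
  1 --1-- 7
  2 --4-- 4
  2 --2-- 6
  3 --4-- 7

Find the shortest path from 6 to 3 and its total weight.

Using Dijkstra's algorithm from vertex 6:
Shortest path: 6 -> 1 -> 7 -> 3
Total weight: 7 + 1 + 4 = 12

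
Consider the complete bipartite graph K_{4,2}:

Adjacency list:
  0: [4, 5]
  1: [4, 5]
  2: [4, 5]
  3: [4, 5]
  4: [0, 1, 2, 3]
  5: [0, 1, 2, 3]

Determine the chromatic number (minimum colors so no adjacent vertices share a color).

K_{4,2} is bipartite: vertices split into two independent sets of size 4 and 2.
Color one set 0, the other 1. No adjacent vertices share a color.
Chromatic number = 2.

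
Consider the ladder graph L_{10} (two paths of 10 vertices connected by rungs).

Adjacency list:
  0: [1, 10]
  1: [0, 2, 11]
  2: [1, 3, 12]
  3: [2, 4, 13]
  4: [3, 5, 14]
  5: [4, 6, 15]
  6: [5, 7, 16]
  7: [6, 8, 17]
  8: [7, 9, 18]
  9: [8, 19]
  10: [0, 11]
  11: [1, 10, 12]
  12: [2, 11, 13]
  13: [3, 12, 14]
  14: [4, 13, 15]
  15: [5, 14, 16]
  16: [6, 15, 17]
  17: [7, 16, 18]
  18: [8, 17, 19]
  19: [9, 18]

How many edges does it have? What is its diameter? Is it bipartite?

Ladder graph L_{10}: 10 rungs + 2 * (10-1) path edges = 10 + 18 = 28 edges.
Diameter = 10.
Ladder graphs are bipartite (alternating coloring along each path).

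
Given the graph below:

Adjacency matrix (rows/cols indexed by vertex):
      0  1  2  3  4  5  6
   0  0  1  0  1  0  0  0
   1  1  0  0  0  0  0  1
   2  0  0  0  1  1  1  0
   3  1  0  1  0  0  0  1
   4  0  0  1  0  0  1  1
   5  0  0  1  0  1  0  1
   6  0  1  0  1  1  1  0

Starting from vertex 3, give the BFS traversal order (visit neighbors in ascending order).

BFS from vertex 3 (neighbors processed in ascending order):
Visit order: 3, 0, 2, 6, 1, 4, 5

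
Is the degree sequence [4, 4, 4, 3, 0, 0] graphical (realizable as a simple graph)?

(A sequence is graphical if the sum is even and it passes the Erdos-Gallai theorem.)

Sum of degrees = 15. Sum is odd, so the sequence is NOT graphical.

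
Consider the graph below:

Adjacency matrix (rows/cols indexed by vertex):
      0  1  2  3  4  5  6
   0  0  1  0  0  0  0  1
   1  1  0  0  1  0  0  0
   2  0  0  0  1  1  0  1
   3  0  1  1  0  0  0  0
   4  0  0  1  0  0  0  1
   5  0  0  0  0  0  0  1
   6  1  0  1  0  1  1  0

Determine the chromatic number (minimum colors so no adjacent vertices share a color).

The graph has a maximum clique of size 3 (lower bound on chromatic number).
A valid 3-coloring: {0: 1, 1: 0, 2: 1, 3: 2, 4: 2, 5: 1, 6: 0}.
Chromatic number = 3.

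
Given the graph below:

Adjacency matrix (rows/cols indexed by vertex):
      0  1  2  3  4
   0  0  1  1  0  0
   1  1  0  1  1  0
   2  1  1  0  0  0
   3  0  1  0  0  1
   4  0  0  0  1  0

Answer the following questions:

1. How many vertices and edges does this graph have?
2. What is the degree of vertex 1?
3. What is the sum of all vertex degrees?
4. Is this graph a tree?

Count: 5 vertices, 5 edges.
Vertex 1 has neighbors [0, 2, 3], degree = 3.
Handshaking lemma: 2 * 5 = 10.
A tree on 5 vertices has 4 edges. This graph has 5 edges (1 extra). Not a tree.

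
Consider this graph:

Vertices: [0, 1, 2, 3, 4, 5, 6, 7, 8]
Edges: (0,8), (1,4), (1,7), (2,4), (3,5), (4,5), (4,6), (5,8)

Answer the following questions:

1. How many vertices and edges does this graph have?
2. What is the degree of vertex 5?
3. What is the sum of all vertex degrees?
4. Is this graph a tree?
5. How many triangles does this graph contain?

Count: 9 vertices, 8 edges.
Vertex 5 has neighbors [3, 4, 8], degree = 3.
Handshaking lemma: 2 * 8 = 16.
A graph is a tree iff it is connected and has exactly n-1 edges. This graph is connected (all 9 vertices in one component) and has 9-1 = 8 edges. It is a tree.
Number of triangles = 0.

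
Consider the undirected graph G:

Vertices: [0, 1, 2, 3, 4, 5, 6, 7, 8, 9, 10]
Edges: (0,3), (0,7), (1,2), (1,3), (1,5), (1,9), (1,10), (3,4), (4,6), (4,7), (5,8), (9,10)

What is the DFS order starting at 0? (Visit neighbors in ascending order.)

DFS from vertex 0 (neighbors processed in ascending order):
Visit order: 0, 3, 1, 2, 5, 8, 9, 10, 4, 6, 7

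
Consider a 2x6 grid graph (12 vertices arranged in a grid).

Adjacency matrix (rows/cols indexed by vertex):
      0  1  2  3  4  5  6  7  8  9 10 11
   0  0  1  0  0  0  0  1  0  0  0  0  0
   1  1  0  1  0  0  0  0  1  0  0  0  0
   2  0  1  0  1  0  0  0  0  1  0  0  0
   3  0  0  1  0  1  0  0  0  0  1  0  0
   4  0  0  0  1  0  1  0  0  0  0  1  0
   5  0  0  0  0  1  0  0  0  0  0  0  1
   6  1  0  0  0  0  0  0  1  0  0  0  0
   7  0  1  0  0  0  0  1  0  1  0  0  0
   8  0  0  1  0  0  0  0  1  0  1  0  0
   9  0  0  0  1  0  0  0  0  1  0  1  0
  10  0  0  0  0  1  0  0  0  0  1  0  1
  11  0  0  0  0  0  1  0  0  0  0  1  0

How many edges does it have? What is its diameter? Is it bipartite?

A 2x6 grid has 6 vertical edges and 10 horizontal edges.
Total edges = 6 + 10 = 16.
Diameter = (2-1) + (6-1) = 6 (corner to opposite corner).
Grid graphs are bipartite (checkerboard coloring).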